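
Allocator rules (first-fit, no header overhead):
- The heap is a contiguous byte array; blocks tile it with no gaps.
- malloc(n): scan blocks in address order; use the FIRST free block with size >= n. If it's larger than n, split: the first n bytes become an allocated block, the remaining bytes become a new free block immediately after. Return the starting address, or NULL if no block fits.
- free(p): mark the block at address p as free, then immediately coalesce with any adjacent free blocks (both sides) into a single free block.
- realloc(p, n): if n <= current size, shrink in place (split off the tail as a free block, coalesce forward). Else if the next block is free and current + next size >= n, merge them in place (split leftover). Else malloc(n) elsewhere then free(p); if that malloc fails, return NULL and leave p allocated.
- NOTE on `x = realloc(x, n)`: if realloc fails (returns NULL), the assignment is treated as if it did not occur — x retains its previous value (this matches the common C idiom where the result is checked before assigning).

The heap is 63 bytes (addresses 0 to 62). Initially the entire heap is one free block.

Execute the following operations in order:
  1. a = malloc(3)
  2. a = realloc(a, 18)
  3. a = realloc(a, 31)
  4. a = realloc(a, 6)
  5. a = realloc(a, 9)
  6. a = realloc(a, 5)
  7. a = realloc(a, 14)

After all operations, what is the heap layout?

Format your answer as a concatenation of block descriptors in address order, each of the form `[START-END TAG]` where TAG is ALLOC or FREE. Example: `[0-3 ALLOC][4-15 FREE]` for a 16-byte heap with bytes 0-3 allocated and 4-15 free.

Answer: [0-13 ALLOC][14-62 FREE]

Derivation:
Op 1: a = malloc(3) -> a = 0; heap: [0-2 ALLOC][3-62 FREE]
Op 2: a = realloc(a, 18) -> a = 0; heap: [0-17 ALLOC][18-62 FREE]
Op 3: a = realloc(a, 31) -> a = 0; heap: [0-30 ALLOC][31-62 FREE]
Op 4: a = realloc(a, 6) -> a = 0; heap: [0-5 ALLOC][6-62 FREE]
Op 5: a = realloc(a, 9) -> a = 0; heap: [0-8 ALLOC][9-62 FREE]
Op 6: a = realloc(a, 5) -> a = 0; heap: [0-4 ALLOC][5-62 FREE]
Op 7: a = realloc(a, 14) -> a = 0; heap: [0-13 ALLOC][14-62 FREE]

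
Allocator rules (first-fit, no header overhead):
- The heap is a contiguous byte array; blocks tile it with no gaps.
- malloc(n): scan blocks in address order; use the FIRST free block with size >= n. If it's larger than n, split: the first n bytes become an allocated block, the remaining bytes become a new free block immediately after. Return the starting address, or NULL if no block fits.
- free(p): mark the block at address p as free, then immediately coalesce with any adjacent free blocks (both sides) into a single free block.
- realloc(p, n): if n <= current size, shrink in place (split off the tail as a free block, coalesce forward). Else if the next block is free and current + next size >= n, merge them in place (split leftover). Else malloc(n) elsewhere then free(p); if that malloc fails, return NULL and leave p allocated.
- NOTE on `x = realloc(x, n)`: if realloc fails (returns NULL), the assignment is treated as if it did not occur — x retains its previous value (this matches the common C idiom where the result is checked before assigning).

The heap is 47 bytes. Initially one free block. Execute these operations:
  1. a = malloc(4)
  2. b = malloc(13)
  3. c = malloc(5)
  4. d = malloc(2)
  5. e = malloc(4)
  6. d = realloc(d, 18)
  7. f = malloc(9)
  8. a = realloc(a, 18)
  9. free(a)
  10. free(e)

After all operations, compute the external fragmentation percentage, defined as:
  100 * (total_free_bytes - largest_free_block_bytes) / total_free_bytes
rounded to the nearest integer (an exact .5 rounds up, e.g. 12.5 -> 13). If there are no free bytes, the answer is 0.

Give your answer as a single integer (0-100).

Answer: 45

Derivation:
Op 1: a = malloc(4) -> a = 0; heap: [0-3 ALLOC][4-46 FREE]
Op 2: b = malloc(13) -> b = 4; heap: [0-3 ALLOC][4-16 ALLOC][17-46 FREE]
Op 3: c = malloc(5) -> c = 17; heap: [0-3 ALLOC][4-16 ALLOC][17-21 ALLOC][22-46 FREE]
Op 4: d = malloc(2) -> d = 22; heap: [0-3 ALLOC][4-16 ALLOC][17-21 ALLOC][22-23 ALLOC][24-46 FREE]
Op 5: e = malloc(4) -> e = 24; heap: [0-3 ALLOC][4-16 ALLOC][17-21 ALLOC][22-23 ALLOC][24-27 ALLOC][28-46 FREE]
Op 6: d = realloc(d, 18) -> d = 28; heap: [0-3 ALLOC][4-16 ALLOC][17-21 ALLOC][22-23 FREE][24-27 ALLOC][28-45 ALLOC][46-46 FREE]
Op 7: f = malloc(9) -> f = NULL; heap: [0-3 ALLOC][4-16 ALLOC][17-21 ALLOC][22-23 FREE][24-27 ALLOC][28-45 ALLOC][46-46 FREE]
Op 8: a = realloc(a, 18) -> NULL (a unchanged); heap: [0-3 ALLOC][4-16 ALLOC][17-21 ALLOC][22-23 FREE][24-27 ALLOC][28-45 ALLOC][46-46 FREE]
Op 9: free(a) -> (freed a); heap: [0-3 FREE][4-16 ALLOC][17-21 ALLOC][22-23 FREE][24-27 ALLOC][28-45 ALLOC][46-46 FREE]
Op 10: free(e) -> (freed e); heap: [0-3 FREE][4-16 ALLOC][17-21 ALLOC][22-27 FREE][28-45 ALLOC][46-46 FREE]
Free blocks: [4 6 1] total_free=11 largest=6 -> 100*(11-6)/11 = 500/11 ≈ 45.455 -> rounds to 45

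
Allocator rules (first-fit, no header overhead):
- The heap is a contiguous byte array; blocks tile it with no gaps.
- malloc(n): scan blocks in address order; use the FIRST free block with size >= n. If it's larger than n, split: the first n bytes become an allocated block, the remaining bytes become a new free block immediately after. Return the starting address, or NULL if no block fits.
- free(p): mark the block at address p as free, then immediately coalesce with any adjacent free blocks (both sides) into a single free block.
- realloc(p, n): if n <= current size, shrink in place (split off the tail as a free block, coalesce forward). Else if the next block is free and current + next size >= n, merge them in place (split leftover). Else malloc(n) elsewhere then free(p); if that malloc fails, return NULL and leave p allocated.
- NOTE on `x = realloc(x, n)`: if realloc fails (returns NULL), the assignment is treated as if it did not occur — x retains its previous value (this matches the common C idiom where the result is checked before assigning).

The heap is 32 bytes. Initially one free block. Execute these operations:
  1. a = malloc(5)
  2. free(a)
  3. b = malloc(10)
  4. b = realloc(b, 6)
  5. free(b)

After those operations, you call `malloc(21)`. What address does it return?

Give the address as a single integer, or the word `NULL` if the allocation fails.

Answer: 0

Derivation:
Op 1: a = malloc(5) -> a = 0; heap: [0-4 ALLOC][5-31 FREE]
Op 2: free(a) -> (freed a); heap: [0-31 FREE]
Op 3: b = malloc(10) -> b = 0; heap: [0-9 ALLOC][10-31 FREE]
Op 4: b = realloc(b, 6) -> b = 0; heap: [0-5 ALLOC][6-31 FREE]
Op 5: free(b) -> (freed b); heap: [0-31 FREE]
malloc(21): first-fit scan over [0-31 FREE] -> 0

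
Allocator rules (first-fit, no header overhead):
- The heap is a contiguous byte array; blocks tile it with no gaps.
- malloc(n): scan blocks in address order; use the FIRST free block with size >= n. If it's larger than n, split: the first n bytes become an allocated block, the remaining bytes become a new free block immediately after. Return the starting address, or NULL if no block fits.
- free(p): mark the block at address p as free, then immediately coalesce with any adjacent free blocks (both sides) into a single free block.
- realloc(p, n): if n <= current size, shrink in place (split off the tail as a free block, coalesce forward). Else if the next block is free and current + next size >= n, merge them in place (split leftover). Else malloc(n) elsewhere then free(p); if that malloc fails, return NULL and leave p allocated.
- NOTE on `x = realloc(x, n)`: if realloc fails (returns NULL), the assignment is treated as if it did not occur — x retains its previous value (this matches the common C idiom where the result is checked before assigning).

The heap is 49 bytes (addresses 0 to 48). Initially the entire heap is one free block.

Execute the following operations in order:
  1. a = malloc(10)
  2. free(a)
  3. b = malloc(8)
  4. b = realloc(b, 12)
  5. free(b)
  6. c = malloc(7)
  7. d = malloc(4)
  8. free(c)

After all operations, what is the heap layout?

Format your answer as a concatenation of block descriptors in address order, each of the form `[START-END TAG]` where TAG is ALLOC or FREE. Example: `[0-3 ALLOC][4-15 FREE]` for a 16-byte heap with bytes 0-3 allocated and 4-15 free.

Op 1: a = malloc(10) -> a = 0; heap: [0-9 ALLOC][10-48 FREE]
Op 2: free(a) -> (freed a); heap: [0-48 FREE]
Op 3: b = malloc(8) -> b = 0; heap: [0-7 ALLOC][8-48 FREE]
Op 4: b = realloc(b, 12) -> b = 0; heap: [0-11 ALLOC][12-48 FREE]
Op 5: free(b) -> (freed b); heap: [0-48 FREE]
Op 6: c = malloc(7) -> c = 0; heap: [0-6 ALLOC][7-48 FREE]
Op 7: d = malloc(4) -> d = 7; heap: [0-6 ALLOC][7-10 ALLOC][11-48 FREE]
Op 8: free(c) -> (freed c); heap: [0-6 FREE][7-10 ALLOC][11-48 FREE]

Answer: [0-6 FREE][7-10 ALLOC][11-48 FREE]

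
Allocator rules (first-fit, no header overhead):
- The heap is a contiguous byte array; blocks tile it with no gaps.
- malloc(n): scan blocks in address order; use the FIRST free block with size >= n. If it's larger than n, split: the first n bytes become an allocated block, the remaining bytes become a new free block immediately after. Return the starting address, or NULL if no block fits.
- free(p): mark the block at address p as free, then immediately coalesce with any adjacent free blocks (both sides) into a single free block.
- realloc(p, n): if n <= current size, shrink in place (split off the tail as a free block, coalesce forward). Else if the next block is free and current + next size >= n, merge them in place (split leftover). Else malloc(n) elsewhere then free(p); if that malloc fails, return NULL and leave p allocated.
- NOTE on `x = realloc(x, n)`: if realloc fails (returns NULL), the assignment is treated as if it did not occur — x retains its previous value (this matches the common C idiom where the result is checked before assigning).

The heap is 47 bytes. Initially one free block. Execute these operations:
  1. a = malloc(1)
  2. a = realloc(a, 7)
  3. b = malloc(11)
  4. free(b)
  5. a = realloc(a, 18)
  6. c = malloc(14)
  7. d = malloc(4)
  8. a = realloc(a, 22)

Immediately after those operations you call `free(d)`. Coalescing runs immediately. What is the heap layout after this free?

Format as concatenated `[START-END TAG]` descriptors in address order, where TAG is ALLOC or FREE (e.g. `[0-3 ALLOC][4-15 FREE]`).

Op 1: a = malloc(1) -> a = 0; heap: [0-0 ALLOC][1-46 FREE]
Op 2: a = realloc(a, 7) -> a = 0; heap: [0-6 ALLOC][7-46 FREE]
Op 3: b = malloc(11) -> b = 7; heap: [0-6 ALLOC][7-17 ALLOC][18-46 FREE]
Op 4: free(b) -> (freed b); heap: [0-6 ALLOC][7-46 FREE]
Op 5: a = realloc(a, 18) -> a = 0; heap: [0-17 ALLOC][18-46 FREE]
Op 6: c = malloc(14) -> c = 18; heap: [0-17 ALLOC][18-31 ALLOC][32-46 FREE]
Op 7: d = malloc(4) -> d = 32; heap: [0-17 ALLOC][18-31 ALLOC][32-35 ALLOC][36-46 FREE]
Op 8: a = realloc(a, 22) -> NULL (a unchanged); heap: [0-17 ALLOC][18-31 ALLOC][32-35 ALLOC][36-46 FREE]
free(d): d = 32 -> block [32-35 ALLOC]; mark free, coalesce with adjacent free neighbors -> [0-17 ALLOC][18-31 ALLOC][32-46 FREE]

Answer: [0-17 ALLOC][18-31 ALLOC][32-46 FREE]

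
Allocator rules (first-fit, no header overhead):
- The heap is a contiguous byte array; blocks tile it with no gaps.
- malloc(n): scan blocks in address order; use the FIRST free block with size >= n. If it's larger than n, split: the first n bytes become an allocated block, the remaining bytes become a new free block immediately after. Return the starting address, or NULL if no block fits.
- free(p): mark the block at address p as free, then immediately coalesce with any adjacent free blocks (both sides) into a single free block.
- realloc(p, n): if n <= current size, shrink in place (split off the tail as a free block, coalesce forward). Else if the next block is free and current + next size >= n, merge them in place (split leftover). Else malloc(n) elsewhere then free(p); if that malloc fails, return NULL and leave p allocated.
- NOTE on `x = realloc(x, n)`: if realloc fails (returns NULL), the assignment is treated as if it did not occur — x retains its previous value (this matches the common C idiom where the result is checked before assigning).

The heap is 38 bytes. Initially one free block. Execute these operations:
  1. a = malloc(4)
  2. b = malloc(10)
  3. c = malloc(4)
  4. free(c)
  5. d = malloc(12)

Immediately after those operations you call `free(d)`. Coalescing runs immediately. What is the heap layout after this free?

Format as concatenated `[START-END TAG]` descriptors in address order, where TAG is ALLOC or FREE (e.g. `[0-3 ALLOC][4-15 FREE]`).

Op 1: a = malloc(4) -> a = 0; heap: [0-3 ALLOC][4-37 FREE]
Op 2: b = malloc(10) -> b = 4; heap: [0-3 ALLOC][4-13 ALLOC][14-37 FREE]
Op 3: c = malloc(4) -> c = 14; heap: [0-3 ALLOC][4-13 ALLOC][14-17 ALLOC][18-37 FREE]
Op 4: free(c) -> (freed c); heap: [0-3 ALLOC][4-13 ALLOC][14-37 FREE]
Op 5: d = malloc(12) -> d = 14; heap: [0-3 ALLOC][4-13 ALLOC][14-25 ALLOC][26-37 FREE]
free(d): d = 14 -> block [14-25 ALLOC]; mark free, coalesce with adjacent free neighbors -> [0-3 ALLOC][4-13 ALLOC][14-37 FREE]

Answer: [0-3 ALLOC][4-13 ALLOC][14-37 FREE]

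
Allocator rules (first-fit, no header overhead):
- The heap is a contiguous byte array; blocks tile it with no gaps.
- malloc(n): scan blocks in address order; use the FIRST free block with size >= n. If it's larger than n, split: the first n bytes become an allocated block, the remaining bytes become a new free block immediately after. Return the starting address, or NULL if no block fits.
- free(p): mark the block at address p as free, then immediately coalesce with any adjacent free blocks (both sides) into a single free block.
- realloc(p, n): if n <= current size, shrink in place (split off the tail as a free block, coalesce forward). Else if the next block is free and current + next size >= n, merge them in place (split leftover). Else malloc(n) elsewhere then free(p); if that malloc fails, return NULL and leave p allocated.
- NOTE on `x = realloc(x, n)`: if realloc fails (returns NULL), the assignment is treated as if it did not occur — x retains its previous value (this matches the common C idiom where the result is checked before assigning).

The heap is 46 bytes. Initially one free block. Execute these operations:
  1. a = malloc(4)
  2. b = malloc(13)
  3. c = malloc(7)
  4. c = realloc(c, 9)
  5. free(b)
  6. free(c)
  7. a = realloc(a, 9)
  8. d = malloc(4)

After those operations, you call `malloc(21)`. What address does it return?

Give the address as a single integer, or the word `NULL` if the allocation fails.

Answer: 13

Derivation:
Op 1: a = malloc(4) -> a = 0; heap: [0-3 ALLOC][4-45 FREE]
Op 2: b = malloc(13) -> b = 4; heap: [0-3 ALLOC][4-16 ALLOC][17-45 FREE]
Op 3: c = malloc(7) -> c = 17; heap: [0-3 ALLOC][4-16 ALLOC][17-23 ALLOC][24-45 FREE]
Op 4: c = realloc(c, 9) -> c = 17; heap: [0-3 ALLOC][4-16 ALLOC][17-25 ALLOC][26-45 FREE]
Op 5: free(b) -> (freed b); heap: [0-3 ALLOC][4-16 FREE][17-25 ALLOC][26-45 FREE]
Op 6: free(c) -> (freed c); heap: [0-3 ALLOC][4-45 FREE]
Op 7: a = realloc(a, 9) -> a = 0; heap: [0-8 ALLOC][9-45 FREE]
Op 8: d = malloc(4) -> d = 9; heap: [0-8 ALLOC][9-12 ALLOC][13-45 FREE]
malloc(21): first-fit scan over [0-8 ALLOC][9-12 ALLOC][13-45 FREE] -> 13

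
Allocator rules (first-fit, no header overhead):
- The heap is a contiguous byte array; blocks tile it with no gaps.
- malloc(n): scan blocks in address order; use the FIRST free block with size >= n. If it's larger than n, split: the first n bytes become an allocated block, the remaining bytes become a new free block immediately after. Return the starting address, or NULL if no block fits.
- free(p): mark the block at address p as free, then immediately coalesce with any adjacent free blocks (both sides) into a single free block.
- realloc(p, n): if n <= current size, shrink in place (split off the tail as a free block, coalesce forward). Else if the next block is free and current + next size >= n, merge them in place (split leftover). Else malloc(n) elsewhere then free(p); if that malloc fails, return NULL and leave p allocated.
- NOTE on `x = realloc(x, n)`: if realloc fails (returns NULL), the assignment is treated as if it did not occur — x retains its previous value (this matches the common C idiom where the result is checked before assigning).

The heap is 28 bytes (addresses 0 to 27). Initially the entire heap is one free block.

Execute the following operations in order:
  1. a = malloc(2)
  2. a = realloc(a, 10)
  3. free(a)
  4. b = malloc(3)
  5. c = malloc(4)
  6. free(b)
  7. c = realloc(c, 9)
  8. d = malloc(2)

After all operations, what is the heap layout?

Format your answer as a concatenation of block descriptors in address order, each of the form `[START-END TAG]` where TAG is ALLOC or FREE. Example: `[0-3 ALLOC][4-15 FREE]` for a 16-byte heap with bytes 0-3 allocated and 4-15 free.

Op 1: a = malloc(2) -> a = 0; heap: [0-1 ALLOC][2-27 FREE]
Op 2: a = realloc(a, 10) -> a = 0; heap: [0-9 ALLOC][10-27 FREE]
Op 3: free(a) -> (freed a); heap: [0-27 FREE]
Op 4: b = malloc(3) -> b = 0; heap: [0-2 ALLOC][3-27 FREE]
Op 5: c = malloc(4) -> c = 3; heap: [0-2 ALLOC][3-6 ALLOC][7-27 FREE]
Op 6: free(b) -> (freed b); heap: [0-2 FREE][3-6 ALLOC][7-27 FREE]
Op 7: c = realloc(c, 9) -> c = 3; heap: [0-2 FREE][3-11 ALLOC][12-27 FREE]
Op 8: d = malloc(2) -> d = 0; heap: [0-1 ALLOC][2-2 FREE][3-11 ALLOC][12-27 FREE]

Answer: [0-1 ALLOC][2-2 FREE][3-11 ALLOC][12-27 FREE]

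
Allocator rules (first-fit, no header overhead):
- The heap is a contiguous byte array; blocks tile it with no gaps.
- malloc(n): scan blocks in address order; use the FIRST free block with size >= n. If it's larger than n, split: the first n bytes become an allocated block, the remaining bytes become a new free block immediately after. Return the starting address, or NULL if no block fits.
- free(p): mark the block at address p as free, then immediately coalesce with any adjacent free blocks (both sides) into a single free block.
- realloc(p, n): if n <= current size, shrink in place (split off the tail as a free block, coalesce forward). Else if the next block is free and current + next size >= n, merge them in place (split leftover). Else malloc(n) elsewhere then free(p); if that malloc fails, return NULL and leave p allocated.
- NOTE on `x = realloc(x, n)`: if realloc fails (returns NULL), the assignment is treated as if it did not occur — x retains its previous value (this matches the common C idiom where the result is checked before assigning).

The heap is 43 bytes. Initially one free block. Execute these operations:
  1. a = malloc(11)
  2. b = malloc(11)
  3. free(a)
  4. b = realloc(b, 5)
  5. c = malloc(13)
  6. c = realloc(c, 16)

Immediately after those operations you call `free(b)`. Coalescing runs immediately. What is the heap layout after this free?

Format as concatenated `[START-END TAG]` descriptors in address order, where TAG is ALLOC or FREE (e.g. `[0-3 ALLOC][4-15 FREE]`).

Op 1: a = malloc(11) -> a = 0; heap: [0-10 ALLOC][11-42 FREE]
Op 2: b = malloc(11) -> b = 11; heap: [0-10 ALLOC][11-21 ALLOC][22-42 FREE]
Op 3: free(a) -> (freed a); heap: [0-10 FREE][11-21 ALLOC][22-42 FREE]
Op 4: b = realloc(b, 5) -> b = 11; heap: [0-10 FREE][11-15 ALLOC][16-42 FREE]
Op 5: c = malloc(13) -> c = 16; heap: [0-10 FREE][11-15 ALLOC][16-28 ALLOC][29-42 FREE]
Op 6: c = realloc(c, 16) -> c = 16; heap: [0-10 FREE][11-15 ALLOC][16-31 ALLOC][32-42 FREE]
free(b): b = 11 -> block [11-15 ALLOC]; mark free, coalesce with adjacent free neighbors -> [0-15 FREE][16-31 ALLOC][32-42 FREE]

Answer: [0-15 FREE][16-31 ALLOC][32-42 FREE]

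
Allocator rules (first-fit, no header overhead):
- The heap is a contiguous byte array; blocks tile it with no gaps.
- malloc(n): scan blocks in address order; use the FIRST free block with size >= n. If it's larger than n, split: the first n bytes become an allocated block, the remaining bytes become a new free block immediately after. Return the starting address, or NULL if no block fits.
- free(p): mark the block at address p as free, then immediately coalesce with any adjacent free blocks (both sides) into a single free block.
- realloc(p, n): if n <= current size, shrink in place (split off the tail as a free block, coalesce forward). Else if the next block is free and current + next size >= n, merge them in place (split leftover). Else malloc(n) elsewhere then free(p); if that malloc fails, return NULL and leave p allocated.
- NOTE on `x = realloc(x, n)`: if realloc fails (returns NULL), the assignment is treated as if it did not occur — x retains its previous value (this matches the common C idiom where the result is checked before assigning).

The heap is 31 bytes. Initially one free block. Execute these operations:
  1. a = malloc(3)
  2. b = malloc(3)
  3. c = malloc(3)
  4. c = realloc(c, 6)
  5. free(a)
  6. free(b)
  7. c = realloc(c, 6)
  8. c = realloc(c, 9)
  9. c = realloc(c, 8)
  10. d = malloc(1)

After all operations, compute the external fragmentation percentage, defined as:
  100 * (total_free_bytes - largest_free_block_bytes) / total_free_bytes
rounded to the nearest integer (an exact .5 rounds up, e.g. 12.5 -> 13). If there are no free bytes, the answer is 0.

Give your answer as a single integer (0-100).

Op 1: a = malloc(3) -> a = 0; heap: [0-2 ALLOC][3-30 FREE]
Op 2: b = malloc(3) -> b = 3; heap: [0-2 ALLOC][3-5 ALLOC][6-30 FREE]
Op 3: c = malloc(3) -> c = 6; heap: [0-2 ALLOC][3-5 ALLOC][6-8 ALLOC][9-30 FREE]
Op 4: c = realloc(c, 6) -> c = 6; heap: [0-2 ALLOC][3-5 ALLOC][6-11 ALLOC][12-30 FREE]
Op 5: free(a) -> (freed a); heap: [0-2 FREE][3-5 ALLOC][6-11 ALLOC][12-30 FREE]
Op 6: free(b) -> (freed b); heap: [0-5 FREE][6-11 ALLOC][12-30 FREE]
Op 7: c = realloc(c, 6) -> c = 6; heap: [0-5 FREE][6-11 ALLOC][12-30 FREE]
Op 8: c = realloc(c, 9) -> c = 6; heap: [0-5 FREE][6-14 ALLOC][15-30 FREE]
Op 9: c = realloc(c, 8) -> c = 6; heap: [0-5 FREE][6-13 ALLOC][14-30 FREE]
Op 10: d = malloc(1) -> d = 0; heap: [0-0 ALLOC][1-5 FREE][6-13 ALLOC][14-30 FREE]
Free blocks: [5 17] total_free=22 largest=17 -> 100*(22-17)/22 = 500/22 ≈ 22.727 -> rounds to 23

Answer: 23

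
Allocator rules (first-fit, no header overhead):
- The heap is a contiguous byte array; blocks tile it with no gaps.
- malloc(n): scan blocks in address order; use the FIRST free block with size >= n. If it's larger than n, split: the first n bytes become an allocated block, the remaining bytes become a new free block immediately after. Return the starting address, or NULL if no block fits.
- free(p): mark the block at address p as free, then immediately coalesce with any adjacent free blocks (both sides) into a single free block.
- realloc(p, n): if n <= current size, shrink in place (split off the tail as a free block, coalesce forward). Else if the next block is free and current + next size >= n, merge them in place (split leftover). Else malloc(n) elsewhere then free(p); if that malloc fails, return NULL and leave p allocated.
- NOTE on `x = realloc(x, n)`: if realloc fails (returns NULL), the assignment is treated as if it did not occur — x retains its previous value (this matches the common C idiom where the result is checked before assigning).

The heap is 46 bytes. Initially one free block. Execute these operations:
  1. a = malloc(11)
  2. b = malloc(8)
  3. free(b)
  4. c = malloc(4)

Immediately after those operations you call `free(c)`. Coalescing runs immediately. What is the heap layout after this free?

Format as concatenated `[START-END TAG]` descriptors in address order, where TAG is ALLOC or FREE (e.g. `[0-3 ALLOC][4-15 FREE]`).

Answer: [0-10 ALLOC][11-45 FREE]

Derivation:
Op 1: a = malloc(11) -> a = 0; heap: [0-10 ALLOC][11-45 FREE]
Op 2: b = malloc(8) -> b = 11; heap: [0-10 ALLOC][11-18 ALLOC][19-45 FREE]
Op 3: free(b) -> (freed b); heap: [0-10 ALLOC][11-45 FREE]
Op 4: c = malloc(4) -> c = 11; heap: [0-10 ALLOC][11-14 ALLOC][15-45 FREE]
free(c): c = 11 -> block [11-14 ALLOC]; mark free, coalesce with adjacent free neighbors -> [0-10 ALLOC][11-45 FREE]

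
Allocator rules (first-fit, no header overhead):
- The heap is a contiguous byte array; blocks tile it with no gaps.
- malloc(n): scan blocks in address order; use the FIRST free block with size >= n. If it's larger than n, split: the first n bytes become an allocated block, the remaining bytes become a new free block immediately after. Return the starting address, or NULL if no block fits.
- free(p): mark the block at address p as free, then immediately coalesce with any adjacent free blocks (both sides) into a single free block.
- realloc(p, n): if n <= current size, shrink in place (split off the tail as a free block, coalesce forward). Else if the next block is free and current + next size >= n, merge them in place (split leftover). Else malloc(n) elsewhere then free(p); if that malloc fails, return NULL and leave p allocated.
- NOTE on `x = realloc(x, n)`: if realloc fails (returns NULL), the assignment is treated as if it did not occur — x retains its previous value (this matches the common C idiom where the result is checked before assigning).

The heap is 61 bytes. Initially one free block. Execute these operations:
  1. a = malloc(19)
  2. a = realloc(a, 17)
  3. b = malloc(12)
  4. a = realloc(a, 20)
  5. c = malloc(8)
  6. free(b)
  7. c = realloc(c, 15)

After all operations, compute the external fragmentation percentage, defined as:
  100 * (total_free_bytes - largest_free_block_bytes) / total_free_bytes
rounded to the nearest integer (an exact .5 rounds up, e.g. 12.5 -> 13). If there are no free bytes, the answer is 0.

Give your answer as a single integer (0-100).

Answer: 46

Derivation:
Op 1: a = malloc(19) -> a = 0; heap: [0-18 ALLOC][19-60 FREE]
Op 2: a = realloc(a, 17) -> a = 0; heap: [0-16 ALLOC][17-60 FREE]
Op 3: b = malloc(12) -> b = 17; heap: [0-16 ALLOC][17-28 ALLOC][29-60 FREE]
Op 4: a = realloc(a, 20) -> a = 29; heap: [0-16 FREE][17-28 ALLOC][29-48 ALLOC][49-60 FREE]
Op 5: c = malloc(8) -> c = 0; heap: [0-7 ALLOC][8-16 FREE][17-28 ALLOC][29-48 ALLOC][49-60 FREE]
Op 6: free(b) -> (freed b); heap: [0-7 ALLOC][8-28 FREE][29-48 ALLOC][49-60 FREE]
Op 7: c = realloc(c, 15) -> c = 0; heap: [0-14 ALLOC][15-28 FREE][29-48 ALLOC][49-60 FREE]
Free blocks: [14 12] total_free=26 largest=14 -> 100*(26-14)/26 = 1200/26 ≈ 46.154 -> rounds to 46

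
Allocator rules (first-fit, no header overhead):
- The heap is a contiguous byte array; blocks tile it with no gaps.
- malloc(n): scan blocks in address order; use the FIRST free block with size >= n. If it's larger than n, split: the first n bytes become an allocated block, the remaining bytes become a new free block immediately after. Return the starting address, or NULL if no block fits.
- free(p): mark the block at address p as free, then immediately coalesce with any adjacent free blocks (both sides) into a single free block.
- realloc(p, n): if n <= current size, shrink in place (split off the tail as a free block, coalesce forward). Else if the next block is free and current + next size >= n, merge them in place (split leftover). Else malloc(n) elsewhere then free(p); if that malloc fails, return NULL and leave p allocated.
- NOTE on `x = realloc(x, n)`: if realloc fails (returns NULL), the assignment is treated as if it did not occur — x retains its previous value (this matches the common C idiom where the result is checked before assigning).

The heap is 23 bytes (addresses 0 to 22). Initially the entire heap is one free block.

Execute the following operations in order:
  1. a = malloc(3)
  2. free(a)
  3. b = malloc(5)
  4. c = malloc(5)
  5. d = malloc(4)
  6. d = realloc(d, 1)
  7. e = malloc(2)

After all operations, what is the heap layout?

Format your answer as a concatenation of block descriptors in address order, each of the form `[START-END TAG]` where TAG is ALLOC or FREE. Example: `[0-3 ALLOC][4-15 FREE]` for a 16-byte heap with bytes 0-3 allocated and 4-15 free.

Op 1: a = malloc(3) -> a = 0; heap: [0-2 ALLOC][3-22 FREE]
Op 2: free(a) -> (freed a); heap: [0-22 FREE]
Op 3: b = malloc(5) -> b = 0; heap: [0-4 ALLOC][5-22 FREE]
Op 4: c = malloc(5) -> c = 5; heap: [0-4 ALLOC][5-9 ALLOC][10-22 FREE]
Op 5: d = malloc(4) -> d = 10; heap: [0-4 ALLOC][5-9 ALLOC][10-13 ALLOC][14-22 FREE]
Op 6: d = realloc(d, 1) -> d = 10; heap: [0-4 ALLOC][5-9 ALLOC][10-10 ALLOC][11-22 FREE]
Op 7: e = malloc(2) -> e = 11; heap: [0-4 ALLOC][5-9 ALLOC][10-10 ALLOC][11-12 ALLOC][13-22 FREE]

Answer: [0-4 ALLOC][5-9 ALLOC][10-10 ALLOC][11-12 ALLOC][13-22 FREE]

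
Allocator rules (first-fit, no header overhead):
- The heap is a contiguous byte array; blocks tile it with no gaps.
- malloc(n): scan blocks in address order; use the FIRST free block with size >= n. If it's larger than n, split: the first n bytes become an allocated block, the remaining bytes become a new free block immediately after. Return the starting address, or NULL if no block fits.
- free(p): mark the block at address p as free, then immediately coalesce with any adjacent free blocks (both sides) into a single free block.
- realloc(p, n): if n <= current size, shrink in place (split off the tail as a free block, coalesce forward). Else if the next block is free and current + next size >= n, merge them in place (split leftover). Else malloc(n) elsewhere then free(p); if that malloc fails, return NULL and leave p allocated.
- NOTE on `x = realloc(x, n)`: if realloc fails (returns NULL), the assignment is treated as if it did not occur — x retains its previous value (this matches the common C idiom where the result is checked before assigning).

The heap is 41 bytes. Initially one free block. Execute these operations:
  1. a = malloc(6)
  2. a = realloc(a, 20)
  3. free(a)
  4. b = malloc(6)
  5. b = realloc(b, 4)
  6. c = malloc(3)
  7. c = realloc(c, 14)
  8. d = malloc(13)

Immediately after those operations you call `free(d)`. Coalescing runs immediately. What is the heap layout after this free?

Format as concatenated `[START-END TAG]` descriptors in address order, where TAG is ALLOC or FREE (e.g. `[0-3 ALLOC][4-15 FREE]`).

Op 1: a = malloc(6) -> a = 0; heap: [0-5 ALLOC][6-40 FREE]
Op 2: a = realloc(a, 20) -> a = 0; heap: [0-19 ALLOC][20-40 FREE]
Op 3: free(a) -> (freed a); heap: [0-40 FREE]
Op 4: b = malloc(6) -> b = 0; heap: [0-5 ALLOC][6-40 FREE]
Op 5: b = realloc(b, 4) -> b = 0; heap: [0-3 ALLOC][4-40 FREE]
Op 6: c = malloc(3) -> c = 4; heap: [0-3 ALLOC][4-6 ALLOC][7-40 FREE]
Op 7: c = realloc(c, 14) -> c = 4; heap: [0-3 ALLOC][4-17 ALLOC][18-40 FREE]
Op 8: d = malloc(13) -> d = 18; heap: [0-3 ALLOC][4-17 ALLOC][18-30 ALLOC][31-40 FREE]
free(d): d = 18 -> block [18-30 ALLOC]; mark free, coalesce with adjacent free neighbors -> [0-3 ALLOC][4-17 ALLOC][18-40 FREE]

Answer: [0-3 ALLOC][4-17 ALLOC][18-40 FREE]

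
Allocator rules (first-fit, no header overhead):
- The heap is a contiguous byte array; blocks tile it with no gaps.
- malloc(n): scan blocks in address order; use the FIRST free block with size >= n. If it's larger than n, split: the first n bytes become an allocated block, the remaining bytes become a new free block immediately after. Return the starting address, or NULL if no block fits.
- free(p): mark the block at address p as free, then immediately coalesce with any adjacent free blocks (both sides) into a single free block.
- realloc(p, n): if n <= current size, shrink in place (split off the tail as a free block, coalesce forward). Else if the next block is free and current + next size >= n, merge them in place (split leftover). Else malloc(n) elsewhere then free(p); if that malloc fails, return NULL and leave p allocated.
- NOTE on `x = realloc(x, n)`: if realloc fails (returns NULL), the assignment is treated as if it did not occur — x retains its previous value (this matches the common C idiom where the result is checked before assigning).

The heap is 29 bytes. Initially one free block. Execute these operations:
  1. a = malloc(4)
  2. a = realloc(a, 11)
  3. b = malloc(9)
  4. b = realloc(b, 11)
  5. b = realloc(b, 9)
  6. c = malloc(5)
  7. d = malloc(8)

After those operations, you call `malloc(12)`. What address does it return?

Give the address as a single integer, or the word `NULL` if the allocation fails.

Answer: NULL

Derivation:
Op 1: a = malloc(4) -> a = 0; heap: [0-3 ALLOC][4-28 FREE]
Op 2: a = realloc(a, 11) -> a = 0; heap: [0-10 ALLOC][11-28 FREE]
Op 3: b = malloc(9) -> b = 11; heap: [0-10 ALLOC][11-19 ALLOC][20-28 FREE]
Op 4: b = realloc(b, 11) -> b = 11; heap: [0-10 ALLOC][11-21 ALLOC][22-28 FREE]
Op 5: b = realloc(b, 9) -> b = 11; heap: [0-10 ALLOC][11-19 ALLOC][20-28 FREE]
Op 6: c = malloc(5) -> c = 20; heap: [0-10 ALLOC][11-19 ALLOC][20-24 ALLOC][25-28 FREE]
Op 7: d = malloc(8) -> d = NULL; heap: [0-10 ALLOC][11-19 ALLOC][20-24 ALLOC][25-28 FREE]
malloc(12): first-fit scan over [0-10 ALLOC][11-19 ALLOC][20-24 ALLOC][25-28 FREE] -> NULL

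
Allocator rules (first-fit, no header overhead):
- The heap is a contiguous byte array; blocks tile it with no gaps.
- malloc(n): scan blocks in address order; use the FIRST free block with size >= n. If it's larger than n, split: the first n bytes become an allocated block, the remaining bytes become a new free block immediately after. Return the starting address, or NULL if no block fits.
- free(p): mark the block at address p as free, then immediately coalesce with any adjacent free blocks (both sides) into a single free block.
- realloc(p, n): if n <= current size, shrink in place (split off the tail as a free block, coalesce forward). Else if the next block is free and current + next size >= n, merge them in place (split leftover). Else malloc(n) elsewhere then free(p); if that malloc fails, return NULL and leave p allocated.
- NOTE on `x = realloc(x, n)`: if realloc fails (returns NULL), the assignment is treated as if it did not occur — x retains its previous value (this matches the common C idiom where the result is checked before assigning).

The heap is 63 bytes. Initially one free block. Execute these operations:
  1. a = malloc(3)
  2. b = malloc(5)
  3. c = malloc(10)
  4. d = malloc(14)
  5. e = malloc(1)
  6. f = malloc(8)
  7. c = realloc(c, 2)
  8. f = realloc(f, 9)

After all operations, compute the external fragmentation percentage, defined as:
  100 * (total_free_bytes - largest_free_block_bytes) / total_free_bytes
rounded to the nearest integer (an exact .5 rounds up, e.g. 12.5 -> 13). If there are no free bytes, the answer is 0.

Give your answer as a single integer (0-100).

Answer: 28

Derivation:
Op 1: a = malloc(3) -> a = 0; heap: [0-2 ALLOC][3-62 FREE]
Op 2: b = malloc(5) -> b = 3; heap: [0-2 ALLOC][3-7 ALLOC][8-62 FREE]
Op 3: c = malloc(10) -> c = 8; heap: [0-2 ALLOC][3-7 ALLOC][8-17 ALLOC][18-62 FREE]
Op 4: d = malloc(14) -> d = 18; heap: [0-2 ALLOC][3-7 ALLOC][8-17 ALLOC][18-31 ALLOC][32-62 FREE]
Op 5: e = malloc(1) -> e = 32; heap: [0-2 ALLOC][3-7 ALLOC][8-17 ALLOC][18-31 ALLOC][32-32 ALLOC][33-62 FREE]
Op 6: f = malloc(8) -> f = 33; heap: [0-2 ALLOC][3-7 ALLOC][8-17 ALLOC][18-31 ALLOC][32-32 ALLOC][33-40 ALLOC][41-62 FREE]
Op 7: c = realloc(c, 2) -> c = 8; heap: [0-2 ALLOC][3-7 ALLOC][8-9 ALLOC][10-17 FREE][18-31 ALLOC][32-32 ALLOC][33-40 ALLOC][41-62 FREE]
Op 8: f = realloc(f, 9) -> f = 33; heap: [0-2 ALLOC][3-7 ALLOC][8-9 ALLOC][10-17 FREE][18-31 ALLOC][32-32 ALLOC][33-41 ALLOC][42-62 FREE]
Free blocks: [8 21] total_free=29 largest=21 -> 100*(29-21)/29 = 800/29 ≈ 27.586 -> rounds to 28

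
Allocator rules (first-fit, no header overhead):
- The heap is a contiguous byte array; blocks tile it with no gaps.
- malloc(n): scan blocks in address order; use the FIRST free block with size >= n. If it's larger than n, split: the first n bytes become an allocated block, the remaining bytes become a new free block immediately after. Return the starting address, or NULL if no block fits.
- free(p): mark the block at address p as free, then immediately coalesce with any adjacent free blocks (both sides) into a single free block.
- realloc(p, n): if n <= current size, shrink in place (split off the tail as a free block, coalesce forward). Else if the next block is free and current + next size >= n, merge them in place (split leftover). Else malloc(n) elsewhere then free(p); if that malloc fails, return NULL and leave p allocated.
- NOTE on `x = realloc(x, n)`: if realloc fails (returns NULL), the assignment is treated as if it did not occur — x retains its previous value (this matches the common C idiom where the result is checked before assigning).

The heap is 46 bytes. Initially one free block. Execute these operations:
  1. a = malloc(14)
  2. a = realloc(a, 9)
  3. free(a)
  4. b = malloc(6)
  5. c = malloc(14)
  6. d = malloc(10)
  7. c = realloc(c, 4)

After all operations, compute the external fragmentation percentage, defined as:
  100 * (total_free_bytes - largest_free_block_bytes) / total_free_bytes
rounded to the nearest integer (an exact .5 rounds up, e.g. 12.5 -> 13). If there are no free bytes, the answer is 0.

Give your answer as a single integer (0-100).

Op 1: a = malloc(14) -> a = 0; heap: [0-13 ALLOC][14-45 FREE]
Op 2: a = realloc(a, 9) -> a = 0; heap: [0-8 ALLOC][9-45 FREE]
Op 3: free(a) -> (freed a); heap: [0-45 FREE]
Op 4: b = malloc(6) -> b = 0; heap: [0-5 ALLOC][6-45 FREE]
Op 5: c = malloc(14) -> c = 6; heap: [0-5 ALLOC][6-19 ALLOC][20-45 FREE]
Op 6: d = malloc(10) -> d = 20; heap: [0-5 ALLOC][6-19 ALLOC][20-29 ALLOC][30-45 FREE]
Op 7: c = realloc(c, 4) -> c = 6; heap: [0-5 ALLOC][6-9 ALLOC][10-19 FREE][20-29 ALLOC][30-45 FREE]
Free blocks: [10 16] total_free=26 largest=16 -> 100*(26-16)/26 = 1000/26 ≈ 38.462 -> rounds to 38

Answer: 38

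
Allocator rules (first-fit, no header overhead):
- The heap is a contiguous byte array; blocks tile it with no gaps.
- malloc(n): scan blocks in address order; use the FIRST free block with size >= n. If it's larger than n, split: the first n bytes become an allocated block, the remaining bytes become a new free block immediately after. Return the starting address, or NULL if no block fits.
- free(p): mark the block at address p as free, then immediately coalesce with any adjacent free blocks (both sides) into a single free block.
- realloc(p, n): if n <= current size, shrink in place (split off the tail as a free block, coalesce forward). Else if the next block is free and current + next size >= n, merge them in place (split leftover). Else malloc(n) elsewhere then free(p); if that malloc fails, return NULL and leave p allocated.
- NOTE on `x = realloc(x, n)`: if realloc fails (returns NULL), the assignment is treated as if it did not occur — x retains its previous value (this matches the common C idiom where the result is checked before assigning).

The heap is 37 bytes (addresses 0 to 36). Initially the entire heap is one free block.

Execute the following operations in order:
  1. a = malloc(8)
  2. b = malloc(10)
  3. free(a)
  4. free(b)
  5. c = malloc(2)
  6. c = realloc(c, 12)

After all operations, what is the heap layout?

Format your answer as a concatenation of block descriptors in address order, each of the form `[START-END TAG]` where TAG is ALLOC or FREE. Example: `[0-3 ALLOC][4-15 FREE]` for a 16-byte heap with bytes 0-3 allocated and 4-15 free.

Answer: [0-11 ALLOC][12-36 FREE]

Derivation:
Op 1: a = malloc(8) -> a = 0; heap: [0-7 ALLOC][8-36 FREE]
Op 2: b = malloc(10) -> b = 8; heap: [0-7 ALLOC][8-17 ALLOC][18-36 FREE]
Op 3: free(a) -> (freed a); heap: [0-7 FREE][8-17 ALLOC][18-36 FREE]
Op 4: free(b) -> (freed b); heap: [0-36 FREE]
Op 5: c = malloc(2) -> c = 0; heap: [0-1 ALLOC][2-36 FREE]
Op 6: c = realloc(c, 12) -> c = 0; heap: [0-11 ALLOC][12-36 FREE]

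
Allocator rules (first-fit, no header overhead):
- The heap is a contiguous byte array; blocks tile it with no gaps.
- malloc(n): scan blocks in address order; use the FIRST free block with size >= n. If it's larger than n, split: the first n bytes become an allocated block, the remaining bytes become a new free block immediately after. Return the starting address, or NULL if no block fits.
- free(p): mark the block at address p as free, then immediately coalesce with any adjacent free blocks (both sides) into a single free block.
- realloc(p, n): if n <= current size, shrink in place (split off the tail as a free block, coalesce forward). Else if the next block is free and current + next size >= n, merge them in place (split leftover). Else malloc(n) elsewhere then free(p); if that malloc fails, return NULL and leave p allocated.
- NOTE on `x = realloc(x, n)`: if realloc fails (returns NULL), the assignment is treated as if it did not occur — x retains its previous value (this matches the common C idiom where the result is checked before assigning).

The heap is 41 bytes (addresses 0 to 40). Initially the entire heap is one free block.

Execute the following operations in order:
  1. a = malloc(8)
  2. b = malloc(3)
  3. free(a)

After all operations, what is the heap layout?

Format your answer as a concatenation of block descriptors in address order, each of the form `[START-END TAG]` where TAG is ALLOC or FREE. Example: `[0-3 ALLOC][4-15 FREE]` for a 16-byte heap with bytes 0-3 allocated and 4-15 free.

Op 1: a = malloc(8) -> a = 0; heap: [0-7 ALLOC][8-40 FREE]
Op 2: b = malloc(3) -> b = 8; heap: [0-7 ALLOC][8-10 ALLOC][11-40 FREE]
Op 3: free(a) -> (freed a); heap: [0-7 FREE][8-10 ALLOC][11-40 FREE]

Answer: [0-7 FREE][8-10 ALLOC][11-40 FREE]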